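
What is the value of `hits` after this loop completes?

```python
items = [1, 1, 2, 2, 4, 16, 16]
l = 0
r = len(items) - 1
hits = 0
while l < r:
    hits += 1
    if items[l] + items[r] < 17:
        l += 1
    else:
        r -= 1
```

Steps to find pair summing to 17
`hits` takes the values: 0 → 1 → 2 → 3 → 4 → 5 → 6

Answer: 6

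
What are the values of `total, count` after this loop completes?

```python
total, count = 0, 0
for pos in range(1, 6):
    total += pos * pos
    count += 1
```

Sum of squares and count
`total, count` takes the values: (0, 0) → (1, 0) → (1, 1) → (5, 1) → (5, 2) → (14, 2) → (14, 3) → (30, 3) → (30, 4) → (55, 4) → (55, 5)

Answer: 55, 5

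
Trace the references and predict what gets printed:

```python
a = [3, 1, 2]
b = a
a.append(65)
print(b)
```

Key concept: basic list aliasing.
Step by step:
`a = [3, 1, 2]` → a = [3, 1, 2]
`b = a` → b = [3, 1, 2] (same object as a)
`a.append(65)` → a = [3, 1, 2, 65] (same object as b); b = [3, 1, 2, 65] (same object as a)
`print(b)` → prints [3, 1, 2, 65]

Answer: [3, 1, 2, 65]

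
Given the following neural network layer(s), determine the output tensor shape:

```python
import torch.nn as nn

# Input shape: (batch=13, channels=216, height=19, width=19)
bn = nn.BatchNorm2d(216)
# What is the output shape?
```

Input: (13, 216, 19, 19) -> Output: (13, 216, 19, 19)

Answer: (13, 216, 19, 19)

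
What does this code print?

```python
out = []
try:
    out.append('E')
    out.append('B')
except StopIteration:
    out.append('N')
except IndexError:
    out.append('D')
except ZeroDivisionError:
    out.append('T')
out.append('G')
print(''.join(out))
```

Execution trace: 'E' (try body) → 'B' (try body, no exception) → 'G' (after the try/except). Output: EBG

Answer: EBG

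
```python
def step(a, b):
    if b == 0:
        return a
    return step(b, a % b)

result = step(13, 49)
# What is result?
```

step(13, 49) -> step(49, 13) -> step(13, 10) -> step(10, 3) -> step(3, 1) -> step(1, 0) -> 1

Answer: 1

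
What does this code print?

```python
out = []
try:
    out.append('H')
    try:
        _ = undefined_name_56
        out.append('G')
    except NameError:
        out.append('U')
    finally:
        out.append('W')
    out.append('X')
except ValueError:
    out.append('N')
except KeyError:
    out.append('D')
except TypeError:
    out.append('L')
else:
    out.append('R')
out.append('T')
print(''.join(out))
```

Execution trace: 'H' (try body) → 'U' (inner except NameError) → 'W' (inner finally) → 'X' (try body, no exception) → 'R' (else) → 'T' (after the try/except). Output: HUWXRT

Answer: HUWXRT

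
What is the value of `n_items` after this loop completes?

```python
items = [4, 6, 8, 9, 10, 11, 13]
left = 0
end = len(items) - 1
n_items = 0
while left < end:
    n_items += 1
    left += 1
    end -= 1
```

Iterations until pointers meet (list length 7)
`n_items` takes the values: 0 → 1 → 2 → 3

Answer: 3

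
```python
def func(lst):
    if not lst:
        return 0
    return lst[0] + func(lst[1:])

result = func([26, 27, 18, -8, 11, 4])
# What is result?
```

26 + 27 + 18 + (-8) + 11 + 4 + 0 = 78

Answer: 78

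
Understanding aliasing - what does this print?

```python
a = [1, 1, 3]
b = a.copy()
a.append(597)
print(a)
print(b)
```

Key concept: list.copy() creates independent copy.
Step by step:
`a = [1, 1, 3]` → a = [1, 1, 3]
`b = a.copy()` → b = [1, 1, 3]
`a.append(597)` → a = [1, 1, 3, 597]
`print(a)` → prints [1, 1, 3, 597]
`print(b)` → prints [1, 1, 3]

Answer:
[1, 1, 3, 597]
[1, 1, 3]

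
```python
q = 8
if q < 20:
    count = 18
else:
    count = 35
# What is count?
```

Trace:
`q = 8` → q = 8
`if q < 20: ...` → q < 20 is True → count = 18
So count = 18

Answer: 18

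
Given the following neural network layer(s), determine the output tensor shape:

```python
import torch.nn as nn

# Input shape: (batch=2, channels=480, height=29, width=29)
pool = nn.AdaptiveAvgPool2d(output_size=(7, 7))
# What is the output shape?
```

Input: (2, 480, 29, 29) -> Output: (2, 480, 7, 7)

Answer: (2, 480, 7, 7)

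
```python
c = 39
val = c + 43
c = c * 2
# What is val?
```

Trace:
`c = 39` → c = 39
`val = c + 43` → val = 82
`c = c * 2` → c = 78
So val = 82

Answer: 82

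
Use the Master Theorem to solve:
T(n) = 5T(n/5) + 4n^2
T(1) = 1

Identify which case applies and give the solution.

a=5, b=5, f(n)=4n^2. log_5(5) = 1. Since c=2 > 1 and the regularity condition holds (5(n/5)^2 = (5/5^2)n^2 with 5/5^2 < 1), Case 3 applies: T(n) = Θ(f(n)) = O(n^2).

Answer: O(n^2) - Case 3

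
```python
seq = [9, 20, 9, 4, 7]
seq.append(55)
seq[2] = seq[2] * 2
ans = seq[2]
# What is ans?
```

Trace:
`seq = [9, 20, 9, 4, 7]` → seq = [9, 20, 9, 4, 7]
`seq.append(55)` → seq = [9, 20, 9, 4, 7, 55]
`seq[2] = seq[2] * 2` → seq = [9, 20, 18, 4, 7, 55]
`ans = seq[2]` → ans = 18
So ans = 18

Answer: 18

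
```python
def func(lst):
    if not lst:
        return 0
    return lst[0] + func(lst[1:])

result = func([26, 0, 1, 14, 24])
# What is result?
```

26 + 0 + 1 + 14 + 24 + 0 = 65

Answer: 65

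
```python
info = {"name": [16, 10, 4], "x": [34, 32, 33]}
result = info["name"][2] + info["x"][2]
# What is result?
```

Trace:
`info = {"name": [16, 10, 4], "x": [34, 32, 33]}` → info = {'name': [16, 10, 4], 'x': [34, 32, 33]}
`result = info["name"][2] + info["x"][2]` → result = 37
So result = 37

Answer: 37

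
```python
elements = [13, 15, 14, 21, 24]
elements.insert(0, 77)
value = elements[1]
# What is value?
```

Trace:
`elements = [13, 15, 14, 21, 24]` → elements = [13, 15, 14, 21, 24]
`elements.insert(0, 77)` → elements = [77, 13, 15, 14, 21, 24]
`value = elements[1]` → value = 13
So value = 13

Answer: 13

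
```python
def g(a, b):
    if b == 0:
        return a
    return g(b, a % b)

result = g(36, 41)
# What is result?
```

g(36, 41) -> g(41, 36) -> g(36, 5) -> g(5, 1) -> g(1, 0) -> 1

Answer: 1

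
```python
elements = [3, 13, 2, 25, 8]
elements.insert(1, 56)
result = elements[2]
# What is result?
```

Trace:
`elements = [3, 13, 2, 25, 8]` → elements = [3, 13, 2, 25, 8]
`elements.insert(1, 56)` → elements = [3, 56, 13, 2, 25, 8]
`result = elements[2]` → result = 13
So result = 13

Answer: 13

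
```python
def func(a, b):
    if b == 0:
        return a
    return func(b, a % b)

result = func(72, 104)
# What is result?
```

func(72, 104) -> func(104, 72) -> func(72, 32) -> func(32, 8) -> func(8, 0) -> 8

Answer: 8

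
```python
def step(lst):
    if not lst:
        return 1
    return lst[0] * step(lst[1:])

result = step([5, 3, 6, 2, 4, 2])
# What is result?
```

Product over [5, 3, 6, 2, 4, 2] = 5 * 3 * 6 * 2 * 4 * 2 = 1440

Answer: 1440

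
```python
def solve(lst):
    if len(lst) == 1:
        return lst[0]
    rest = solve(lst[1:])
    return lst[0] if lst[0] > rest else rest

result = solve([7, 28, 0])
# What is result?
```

Recursive max over [7, 28, 0] = 28

Answer: 28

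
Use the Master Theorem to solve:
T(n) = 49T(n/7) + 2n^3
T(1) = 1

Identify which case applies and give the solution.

a=49, b=7, f(n)=2n^3. log_7(49) = 2. Since c=3 > 2 and the regularity condition holds (49(n/7)^3 = (49/7^3)n^3 with 49/7^3 < 1), Case 3 applies: T(n) = Θ(f(n)) = O(n^3).

Answer: O(n^3) - Case 3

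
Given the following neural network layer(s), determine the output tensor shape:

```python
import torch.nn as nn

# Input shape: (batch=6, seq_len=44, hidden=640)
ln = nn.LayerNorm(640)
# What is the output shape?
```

Input: (6, 44, 640) -> Output: (6, 44, 640)

Answer: (6, 44, 640)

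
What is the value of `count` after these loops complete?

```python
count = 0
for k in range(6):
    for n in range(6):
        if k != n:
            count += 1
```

6² - 6 (exclude diagonal)
`count` takes the values: 0 → 1 → 2 → 3 → 4 → 5 → 6 → 7 → 8 → 9 → 10 → 11 → 12 → 13 → 14 → 15 → 16 → 17 → 18 → 19 → 20 → 21 → 22 → 23 → 24 → 25 → 26 → 27 → 28 → 29 → 30

Answer: 30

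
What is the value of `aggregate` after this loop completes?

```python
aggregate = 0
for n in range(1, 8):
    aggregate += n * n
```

Sum of squares 1² to 7² = 140
`aggregate` takes the values: 0 → 1 → 5 → 14 → 30 → 55 → 91 → 140

Answer: 140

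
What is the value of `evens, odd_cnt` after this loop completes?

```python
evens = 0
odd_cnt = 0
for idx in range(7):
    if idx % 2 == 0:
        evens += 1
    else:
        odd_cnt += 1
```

Count evens and odds in range(7)
`evens, odd_cnt` takes the values: (0, 0) → (1, 0) → (1, 1) → (2, 1) → (2, 2) → (3, 2) → (3, 3) → (4, 3)

Answer: 4, 3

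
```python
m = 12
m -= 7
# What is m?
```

Trace:
`m = 12` → m = 12
`m -= 7` → m = 5
So m = 5

Answer: 5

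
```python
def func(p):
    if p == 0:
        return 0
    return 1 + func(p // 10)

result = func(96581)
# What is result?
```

Count of digits of 96581: 5

Answer: 5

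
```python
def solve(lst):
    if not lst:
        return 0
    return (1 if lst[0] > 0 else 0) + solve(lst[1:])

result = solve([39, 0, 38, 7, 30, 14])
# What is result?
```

Count of positive elements in [39, 0, 38, 7, 30, 14] = 5

Answer: 5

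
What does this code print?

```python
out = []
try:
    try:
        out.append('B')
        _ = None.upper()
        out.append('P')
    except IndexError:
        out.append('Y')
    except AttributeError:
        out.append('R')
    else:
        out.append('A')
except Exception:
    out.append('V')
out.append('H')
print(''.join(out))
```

Execution trace: 'B' (inner try body) → 'R' (inner except AttributeError) → 'H' (after the try/except). Output: BRH

Answer: BRH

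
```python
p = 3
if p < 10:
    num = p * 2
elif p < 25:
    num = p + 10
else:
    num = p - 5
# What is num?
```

Trace:
`p = 3` → p = 3
`if p < 10: ...` → p < 10 is True → num = 6
So num = 6

Answer: 6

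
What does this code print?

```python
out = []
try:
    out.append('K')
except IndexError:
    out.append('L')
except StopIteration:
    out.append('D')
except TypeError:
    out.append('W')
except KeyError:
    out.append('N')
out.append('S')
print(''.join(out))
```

Execution trace: 'K' (try body, no exception) → 'S' (after the try/except). Output: KS

Answer: KS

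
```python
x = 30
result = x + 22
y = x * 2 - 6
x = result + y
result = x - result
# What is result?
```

Trace:
`x = 30` → x = 30
`result = x + 22` → result = 52
`y = x * 2 - 6` → y = 54
`x = result + y` → x = 106
`result = x - result` → result = 54
So result = 54

Answer: 54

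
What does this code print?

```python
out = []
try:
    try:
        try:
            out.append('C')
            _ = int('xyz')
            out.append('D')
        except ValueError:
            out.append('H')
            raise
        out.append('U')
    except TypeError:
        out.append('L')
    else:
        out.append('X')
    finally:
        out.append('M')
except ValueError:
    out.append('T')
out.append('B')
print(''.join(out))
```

Execution trace: 'C' (inner try body) → 'H' (inner except ValueError) → 'M' (finally) → 'T' (outer except ValueError) → 'B' (after the try/except). Output: CHMTB

Answer: CHMTB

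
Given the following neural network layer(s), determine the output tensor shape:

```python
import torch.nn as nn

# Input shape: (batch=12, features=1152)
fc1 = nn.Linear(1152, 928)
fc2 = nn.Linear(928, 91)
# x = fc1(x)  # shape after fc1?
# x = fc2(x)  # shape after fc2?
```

Input: (12, 1152) -> after fc1: (12, 928) -> Output: (12, 91)

Answer: (12, 91)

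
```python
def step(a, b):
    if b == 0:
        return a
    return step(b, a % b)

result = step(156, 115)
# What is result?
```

step(156, 115) -> step(115, 41) -> step(41, 33) -> step(33, 8) -> step(8, 1) -> step(1, 0) -> 1

Answer: 1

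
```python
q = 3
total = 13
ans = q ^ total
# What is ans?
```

Trace:
`q = 3` → q = 3
`total = 13` → total = 13
`ans = q ^ total` → ans = 14
So ans = 14

Answer: 14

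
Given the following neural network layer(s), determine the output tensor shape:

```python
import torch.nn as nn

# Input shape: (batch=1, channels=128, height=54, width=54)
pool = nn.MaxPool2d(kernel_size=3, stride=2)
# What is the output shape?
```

Input: (1, 128, 54, 54) -> Output: (1, 128, 26, 26)

Answer: (1, 128, 26, 26)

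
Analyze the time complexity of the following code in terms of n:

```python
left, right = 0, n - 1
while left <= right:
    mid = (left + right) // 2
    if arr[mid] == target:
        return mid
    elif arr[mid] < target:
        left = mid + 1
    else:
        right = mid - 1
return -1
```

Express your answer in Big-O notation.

This is Binary search in a sorted array. Time complexity: O(log n).

Answer: O(log n)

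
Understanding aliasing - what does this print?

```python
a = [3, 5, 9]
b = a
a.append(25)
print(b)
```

Key concept: basic list aliasing.
Step by step:
`a = [3, 5, 9]` → a = [3, 5, 9]
`b = a` → b = [3, 5, 9] (same object as a)
`a.append(25)` → a = [3, 5, 9, 25] (same object as b); b = [3, 5, 9, 25] (same object as a)
`print(b)` → prints [3, 5, 9, 25]

Answer: [3, 5, 9, 25]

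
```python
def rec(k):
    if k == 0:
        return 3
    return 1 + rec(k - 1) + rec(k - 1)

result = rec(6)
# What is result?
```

rec(k) = 1 + 2·rec(k-1), rec(0)=3. Closed form: (3+1)·2^6 - 1 = 255.

Answer: 255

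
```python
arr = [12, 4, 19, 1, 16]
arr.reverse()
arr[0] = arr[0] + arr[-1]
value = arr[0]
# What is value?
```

Trace:
`arr = [12, 4, 19, 1, 16]` → arr = [12, 4, 19, 1, 16]
`arr.reverse()` → arr = [16, 1, 19, 4, 12]
`arr[0] = arr[0] + arr[-1]` → arr = [28, 1, 19, 4, 12]
`value = arr[0]` → value = 28
So value = 28

Answer: 28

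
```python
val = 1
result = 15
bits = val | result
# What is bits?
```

Trace:
`val = 1` → val = 1
`result = 15` → result = 15
`bits = val | result` → bits = 15
So bits = 15

Answer: 15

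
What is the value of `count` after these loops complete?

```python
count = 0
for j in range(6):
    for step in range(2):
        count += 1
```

6 * 2 = 12
`count` takes the values: 0 → 1 → 2 → 3 → 4 → 5 → 6 → 7 → 8 → 9 → 10 → 11 → 12

Answer: 12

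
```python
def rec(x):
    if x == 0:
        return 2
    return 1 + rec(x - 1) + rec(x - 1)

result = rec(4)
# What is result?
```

rec(x) = 1 + 2·rec(x-1), rec(0)=2. Closed form: (2+1)·2^4 - 1 = 47.

Answer: 47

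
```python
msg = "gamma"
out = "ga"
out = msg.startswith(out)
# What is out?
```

Trace:
`msg = "gamma"` → msg = 'gamma'
`out = "ga"` → out = 'ga'
`out = msg.startswith(out)` → out = True
So out = True

Answer: True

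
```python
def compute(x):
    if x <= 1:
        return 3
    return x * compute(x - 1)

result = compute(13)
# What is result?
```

compute(13) = 13 * 12 * 11 * 10 * 9 * 8 * 7 * 6 * 5 * 4 * 3 * 2 * 3 = 18681062400

Answer: 18681062400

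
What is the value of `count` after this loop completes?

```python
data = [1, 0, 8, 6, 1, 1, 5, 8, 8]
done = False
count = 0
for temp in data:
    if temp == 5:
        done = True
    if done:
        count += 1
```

Count elements after first 5 in [1, 0, 8, 6, 1, 1, 5, 8, 8]
`count` takes the values: 0 → 1 → 2 → 3

Answer: 3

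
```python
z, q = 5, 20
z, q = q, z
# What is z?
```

Trace:
`z, q = 5, 20` → z = 5; q = 20
`z, q = q, z` → z = 20; q = 5
So z = 20

Answer: 20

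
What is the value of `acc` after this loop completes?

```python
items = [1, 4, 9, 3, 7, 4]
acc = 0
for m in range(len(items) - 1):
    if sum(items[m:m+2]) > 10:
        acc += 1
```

Count windows with sum > 10
`acc` takes the values: 0 → 1 → 2 → 3

Answer: 3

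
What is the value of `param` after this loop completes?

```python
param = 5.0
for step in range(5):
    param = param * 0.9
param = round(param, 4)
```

Exponential decay: 5.0 * 0.9^5
`param` takes the values: 5.0 → 4.5 → 4.05 → 3.645 → 3.2805 → 2.95245 → 2.9525

Answer: 2.9525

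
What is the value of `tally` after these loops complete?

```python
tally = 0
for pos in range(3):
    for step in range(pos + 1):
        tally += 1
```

Triangle: 1 + 2 + ... + 3
`tally` takes the values: 0 → 1 → 2 → 3 → 4 → 5 → 6

Answer: 6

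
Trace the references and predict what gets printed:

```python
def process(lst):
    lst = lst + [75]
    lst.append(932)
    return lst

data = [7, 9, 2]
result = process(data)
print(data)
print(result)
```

Key concept: rebinding parameter vs mutation.
Step by step:
`data = [7, 9, 2]` → data = [7, 9, 2]
`result = process(data)` → result = [7, 9, 2, 75, 932]
`print(data)` → prints [7, 9, 2]
`print(result)` → prints [7, 9, 2, 75, 932]

Answer:
[7, 9, 2]
[7, 9, 2, 75, 932]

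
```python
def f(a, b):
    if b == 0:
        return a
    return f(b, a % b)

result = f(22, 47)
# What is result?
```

f(22, 47) -> f(47, 22) -> f(22, 3) -> f(3, 1) -> f(1, 0) -> 1

Answer: 1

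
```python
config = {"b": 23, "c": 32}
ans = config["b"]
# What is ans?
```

Trace:
`config = {"b": 23, "c": 32}` → config = {'b': 23, 'c': 32}
`ans = config["b"]` → ans = 23
So ans = 23

Answer: 23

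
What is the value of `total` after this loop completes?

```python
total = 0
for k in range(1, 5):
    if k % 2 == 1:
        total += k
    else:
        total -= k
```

Add odd, subtract even
`total` takes the values: 0 → 1 → -1 → 2 → -2

Answer: -2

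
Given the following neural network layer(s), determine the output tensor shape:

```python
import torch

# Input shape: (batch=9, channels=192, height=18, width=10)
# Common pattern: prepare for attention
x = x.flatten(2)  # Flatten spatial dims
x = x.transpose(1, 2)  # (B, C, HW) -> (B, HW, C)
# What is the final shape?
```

Input: (9, 192, 18, 10) -> after flatten(2): (9, 192, 180) -> Output: (9, 180, 192)

Answer: (9, 180, 192)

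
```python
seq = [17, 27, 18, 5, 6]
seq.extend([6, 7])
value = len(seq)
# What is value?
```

Trace:
`seq = [17, 27, 18, 5, 6]` → seq = [17, 27, 18, 5, 6]
`seq.extend([6, 7])` → seq = [17, 27, 18, 5, 6, 6, 7]
`value = len(seq)` → value = 7
So value = 7

Answer: 7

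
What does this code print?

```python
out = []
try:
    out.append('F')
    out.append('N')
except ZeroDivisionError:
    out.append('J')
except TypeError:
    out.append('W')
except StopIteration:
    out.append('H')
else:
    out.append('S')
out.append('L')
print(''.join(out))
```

Execution trace: 'F' (try body) → 'N' (try body, no exception) → 'S' (else) → 'L' (after the try/except). Output: FNSL

Answer: FNSL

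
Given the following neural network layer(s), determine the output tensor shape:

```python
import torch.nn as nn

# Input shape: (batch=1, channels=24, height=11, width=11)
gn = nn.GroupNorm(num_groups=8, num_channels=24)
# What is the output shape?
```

Input: (1, 24, 11, 11) -> Output: (1, 24, 11, 11)

Answer: (1, 24, 11, 11)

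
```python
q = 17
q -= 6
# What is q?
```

Trace:
`q = 17` → q = 17
`q -= 6` → q = 11
So q = 11

Answer: 11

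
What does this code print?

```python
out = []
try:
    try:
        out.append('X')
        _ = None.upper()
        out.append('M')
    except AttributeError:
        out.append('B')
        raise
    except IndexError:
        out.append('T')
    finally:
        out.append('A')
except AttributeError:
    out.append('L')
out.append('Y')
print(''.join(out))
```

Execution trace: 'X' (inner try body) → 'B' (inner except AttributeError) → 'A' (inner finally) → 'L' (outer except AttributeError) → 'Y' (after the try/except). Output: XBALY

Answer: XBALY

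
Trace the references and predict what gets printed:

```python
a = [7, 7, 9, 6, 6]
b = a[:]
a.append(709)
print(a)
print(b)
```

Key concept: slice [:] creates copy.
Step by step:
`a = [7, 7, 9, 6, 6]` → a = [7, 7, 9, 6, 6]
`b = a[:]` → b = [7, 7, 9, 6, 6]
`a.append(709)` → a = [7, 7, 9, 6, 6, 709]
`print(a)` → prints [7, 7, 9, 6, 6, 709]
`print(b)` → prints [7, 7, 9, 6, 6]

Answer:
[7, 7, 9, 6, 6, 709]
[7, 7, 9, 6, 6]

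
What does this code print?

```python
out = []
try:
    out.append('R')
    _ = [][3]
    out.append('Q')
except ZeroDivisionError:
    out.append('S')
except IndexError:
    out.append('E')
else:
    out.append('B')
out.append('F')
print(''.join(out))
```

Execution trace: 'R' (try body) → 'E' (except IndexError) → 'F' (after the try/except). Output: REF

Answer: REF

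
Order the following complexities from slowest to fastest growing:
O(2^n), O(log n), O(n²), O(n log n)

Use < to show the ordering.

Ordered by growth rate: O(log n) < O(n log n) < O(n²) < O(2^n)

Answer: O(log n) < O(n log n) < O(n²) < O(2^n)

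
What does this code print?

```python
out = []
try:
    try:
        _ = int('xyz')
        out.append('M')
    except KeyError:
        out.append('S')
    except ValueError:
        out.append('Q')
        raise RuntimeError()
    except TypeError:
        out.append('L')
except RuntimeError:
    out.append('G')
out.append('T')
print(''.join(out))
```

Execution trace: 'Q' (except ValueError) → 'G' (outer except RuntimeError) → 'T' (after the try/except). Output: QGT

Answer: QGT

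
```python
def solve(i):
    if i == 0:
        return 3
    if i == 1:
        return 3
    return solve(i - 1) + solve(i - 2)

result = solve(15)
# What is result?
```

Build up from base cases: solve(0)=3, solve(1)=3, solve(2)=6, solve(3)=9, solve(4)=15, solve(5)=24, solve(6)=39, ..., solve(15)=2961

Answer: 2961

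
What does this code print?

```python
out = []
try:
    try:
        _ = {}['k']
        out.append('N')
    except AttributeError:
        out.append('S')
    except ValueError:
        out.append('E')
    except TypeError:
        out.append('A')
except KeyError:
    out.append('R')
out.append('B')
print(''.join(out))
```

Execution trace: 'R' (outer except KeyError) → 'B' (after the try/except). Output: RB

Answer: RB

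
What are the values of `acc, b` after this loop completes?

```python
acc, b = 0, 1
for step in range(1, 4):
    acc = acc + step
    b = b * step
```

Sum and factorial of 1 to 3
`acc, b` takes the values: (0, 1) → (1, 1) → (3, 1) → (3, 2) → (6, 2) → (6, 6)

Answer: 6, 6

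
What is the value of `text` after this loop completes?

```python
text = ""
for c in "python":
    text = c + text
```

Reverse 'python'
`text` takes the values: "" → "p" → "yp" → "typ" → "htyp" → "ohtyp" → "nohtyp"

Answer: "nohtyp"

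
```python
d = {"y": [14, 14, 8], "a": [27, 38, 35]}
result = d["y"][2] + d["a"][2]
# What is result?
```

Trace:
`d = {"y": [14, 14, 8], "a": [27, 38, 35]}` → d = {'y': [14, 14, 8], 'a': [27, 38, 35]}
`result = d["y"][2] + d["a"][2]` → result = 43
So result = 43

Answer: 43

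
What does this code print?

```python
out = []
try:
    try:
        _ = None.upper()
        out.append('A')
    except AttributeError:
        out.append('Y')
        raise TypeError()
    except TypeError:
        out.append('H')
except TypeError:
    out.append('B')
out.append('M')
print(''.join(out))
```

Execution trace: 'Y' (except AttributeError) → 'B' (outer except TypeError) → 'M' (after the try/except). Output: YBM

Answer: YBM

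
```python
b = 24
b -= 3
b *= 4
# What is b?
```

Trace:
`b = 24` → b = 24
`b -= 3` → b = 21
`b *= 4` → b = 84
So b = 84

Answer: 84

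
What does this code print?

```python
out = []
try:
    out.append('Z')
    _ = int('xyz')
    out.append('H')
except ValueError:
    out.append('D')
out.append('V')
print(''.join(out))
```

Execution trace: 'Z' (try body) → 'D' (except ValueError) → 'V' (after the try/except). Output: ZDV

Answer: ZDV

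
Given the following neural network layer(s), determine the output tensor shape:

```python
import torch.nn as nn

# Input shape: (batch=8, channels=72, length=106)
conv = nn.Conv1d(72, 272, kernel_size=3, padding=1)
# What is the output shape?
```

Input: (8, 72, 106) -> Output: (8, 272, 106)

Answer: (8, 272, 106)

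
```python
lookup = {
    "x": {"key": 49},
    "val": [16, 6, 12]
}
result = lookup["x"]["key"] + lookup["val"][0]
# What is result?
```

Trace:
`lookup = { ...` → lookup = {'x': {'key': 49}, 'val': [16, 6, 12]}
`result = lookup["x"]["key"] + lookup["val"][0]` → result = 65
So result = 65

Answer: 65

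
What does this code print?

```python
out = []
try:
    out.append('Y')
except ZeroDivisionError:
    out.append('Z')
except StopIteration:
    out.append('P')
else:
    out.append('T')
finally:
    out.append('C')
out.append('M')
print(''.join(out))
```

Execution trace: 'Y' (try body, no exception) → 'T' (else) → 'C' (finally) → 'M' (after the try/except). Output: YTCM

Answer: YTCM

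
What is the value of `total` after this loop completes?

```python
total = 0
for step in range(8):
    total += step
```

Sum of 0 to 7 = 28
`total` takes the values: 0 → 1 → 3 → 6 → 10 → 15 → 21 → 28

Answer: 28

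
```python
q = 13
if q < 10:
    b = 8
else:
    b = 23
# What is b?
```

Trace:
`q = 13` → q = 13
`if q < 10: ...` → q < 10 is False, take else branch → b = 23
So b = 23

Answer: 23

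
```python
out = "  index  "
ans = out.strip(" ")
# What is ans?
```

Trace:
`out = "  index  "` → out = '  index  '
`ans = out.strip(" ")` → ans = 'index'
So ans = 'index'

Answer: 'index'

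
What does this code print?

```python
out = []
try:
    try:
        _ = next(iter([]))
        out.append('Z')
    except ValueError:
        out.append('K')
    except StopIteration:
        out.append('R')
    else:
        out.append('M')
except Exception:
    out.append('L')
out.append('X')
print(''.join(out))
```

Execution trace: 'R' (inner except StopIteration) → 'X' (after the try/except). Output: RX

Answer: RX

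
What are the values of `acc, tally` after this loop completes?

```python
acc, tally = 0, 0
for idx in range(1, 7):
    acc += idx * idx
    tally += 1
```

Sum of squares and count
`acc, tally` takes the values: (0, 0) → (1, 0) → (1, 1) → (5, 1) → (5, 2) → (14, 2) → (14, 3) → (30, 3) → (30, 4) → (55, 4) → (55, 5) → (91, 5) → (91, 6)

Answer: 91, 6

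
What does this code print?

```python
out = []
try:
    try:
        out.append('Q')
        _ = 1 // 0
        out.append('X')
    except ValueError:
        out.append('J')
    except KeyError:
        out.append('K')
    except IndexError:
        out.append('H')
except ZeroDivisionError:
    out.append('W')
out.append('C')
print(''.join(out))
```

Execution trace: 'Q' (try body) → 'W' (outer except ZeroDivisionError) → 'C' (after the try/except). Output: QWC

Answer: QWC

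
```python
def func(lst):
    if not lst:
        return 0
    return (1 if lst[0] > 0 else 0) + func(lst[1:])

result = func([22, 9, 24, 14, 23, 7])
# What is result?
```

Count of positive elements in [22, 9, 24, 14, 23, 7] = 6

Answer: 6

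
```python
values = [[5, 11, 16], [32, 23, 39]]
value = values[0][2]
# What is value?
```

Trace:
`values = [[5, 11, 16], [32, 23, 39]]` → values = [[5, 11, 16], [32, 23, 39]]
`value = values[0][2]` → value = 16
So value = 16

Answer: 16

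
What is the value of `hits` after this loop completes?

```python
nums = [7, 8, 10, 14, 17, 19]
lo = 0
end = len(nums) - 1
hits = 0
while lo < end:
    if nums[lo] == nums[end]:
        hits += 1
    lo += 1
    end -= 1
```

Count matching pairs from ends
`hits` takes the values: 0

Answer: 0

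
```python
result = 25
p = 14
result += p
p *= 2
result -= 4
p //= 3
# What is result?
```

Trace:
`result = 25` → result = 25
`p = 14` → p = 14
`result += p` → result = 39
`p *= 2` → p = 28
`result -= 4` → result = 35
`p //= 3` → p = 9
So result = 35

Answer: 35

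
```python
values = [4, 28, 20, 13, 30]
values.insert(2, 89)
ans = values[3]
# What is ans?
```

Trace:
`values = [4, 28, 20, 13, 30]` → values = [4, 28, 20, 13, 30]
`values.insert(2, 89)` → values = [4, 28, 89, 20, 13, 30]
`ans = values[3]` → ans = 20
So ans = 20

Answer: 20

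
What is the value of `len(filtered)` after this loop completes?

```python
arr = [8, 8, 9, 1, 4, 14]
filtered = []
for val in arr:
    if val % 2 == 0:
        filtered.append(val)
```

Count even numbers in [8, 8, 9, 1, 4, 14]
`filtered` takes the values: [] → [8] → [8, 8] → [8, 8, 4] → [8, 8, 4, 14]
So `len(filtered)` = 4

Answer: 4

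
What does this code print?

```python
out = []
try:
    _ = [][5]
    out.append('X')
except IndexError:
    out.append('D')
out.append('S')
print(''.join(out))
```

Execution trace: 'D' (except IndexError) → 'S' (after the try/except). Output: DS

Answer: DS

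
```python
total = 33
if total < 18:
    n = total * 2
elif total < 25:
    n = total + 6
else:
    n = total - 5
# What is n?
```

Trace:
`total = 33` → total = 33
`if total < 18: ...` → total < 18 is False, total < 25 is False, take else branch → n = 28
So n = 28

Answer: 28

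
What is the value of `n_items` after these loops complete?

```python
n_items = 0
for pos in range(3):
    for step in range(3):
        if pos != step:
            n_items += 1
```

3² - 3 (exclude diagonal)
`n_items` takes the values: 0 → 1 → 2 → 3 → 4 → 5 → 6

Answer: 6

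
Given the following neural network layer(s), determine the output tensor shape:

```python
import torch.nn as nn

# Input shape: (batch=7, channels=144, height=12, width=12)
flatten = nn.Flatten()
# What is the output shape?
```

Input: (7, 144, 12, 12) -> Output: (7, 20736)

Answer: (7, 20736)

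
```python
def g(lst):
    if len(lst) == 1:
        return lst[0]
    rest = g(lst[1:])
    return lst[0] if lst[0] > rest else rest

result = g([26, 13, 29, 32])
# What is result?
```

Recursive max over [26, 13, 29, 32] = 32

Answer: 32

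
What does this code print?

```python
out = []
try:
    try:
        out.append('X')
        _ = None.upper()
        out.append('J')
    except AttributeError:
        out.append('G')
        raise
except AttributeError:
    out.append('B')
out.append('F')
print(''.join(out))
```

Execution trace: 'X' (inner try body) → 'G' (inner except AttributeError) → 'B' (outer except AttributeError) → 'F' (after the try/except). Output: XGBF

Answer: XGBF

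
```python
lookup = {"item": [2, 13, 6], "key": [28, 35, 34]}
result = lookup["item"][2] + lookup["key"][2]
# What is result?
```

Trace:
`lookup = {"item": [2, 13, 6], "key": [28, 35, 34]}` → lookup = {'item': [2, 13, 6], 'key': [28, 35, 34]}
`result = lookup["item"][2] + lookup["key"][2]` → result = 40
So result = 40

Answer: 40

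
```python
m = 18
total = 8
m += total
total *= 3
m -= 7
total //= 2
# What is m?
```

Trace:
`m = 18` → m = 18
`total = 8` → total = 8
`m += total` → m = 26
`total *= 3` → total = 24
`m -= 7` → m = 19
`total //= 2` → total = 12
So m = 19

Answer: 19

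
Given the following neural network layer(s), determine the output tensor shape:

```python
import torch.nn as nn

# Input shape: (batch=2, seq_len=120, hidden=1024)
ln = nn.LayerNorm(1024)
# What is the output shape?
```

Input: (2, 120, 1024) -> Output: (2, 120, 1024)

Answer: (2, 120, 1024)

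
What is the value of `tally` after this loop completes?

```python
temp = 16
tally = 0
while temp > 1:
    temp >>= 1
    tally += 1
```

Count right shifts until 1
`tally` takes the values: 0 → 1 → 2 → 3 → 4

Answer: 4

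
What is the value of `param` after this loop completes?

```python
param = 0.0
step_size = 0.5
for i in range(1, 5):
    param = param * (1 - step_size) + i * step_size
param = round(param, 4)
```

Moving average with lr=0.5
`param` takes the values: 0.0 → 0.5 → 1.25 → 2.125 → 3.0625

Answer: 3.0625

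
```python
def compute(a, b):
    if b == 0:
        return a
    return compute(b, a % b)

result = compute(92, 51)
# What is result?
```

compute(92, 51) -> compute(51, 41) -> compute(41, 10) -> compute(10, 1) -> compute(1, 0) -> 1

Answer: 1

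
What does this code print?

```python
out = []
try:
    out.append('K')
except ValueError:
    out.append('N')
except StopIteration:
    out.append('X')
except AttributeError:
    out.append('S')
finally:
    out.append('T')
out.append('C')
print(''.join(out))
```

Execution trace: 'K' (try body, no exception) → 'T' (finally) → 'C' (after the try/except). Output: KTC

Answer: KTC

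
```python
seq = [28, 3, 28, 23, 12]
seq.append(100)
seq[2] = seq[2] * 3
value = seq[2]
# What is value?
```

Trace:
`seq = [28, 3, 28, 23, 12]` → seq = [28, 3, 28, 23, 12]
`seq.append(100)` → seq = [28, 3, 28, 23, 12, 100]
`seq[2] = seq[2] * 3` → seq = [28, 3, 84, 23, 12, 100]
`value = seq[2]` → value = 84
So value = 84

Answer: 84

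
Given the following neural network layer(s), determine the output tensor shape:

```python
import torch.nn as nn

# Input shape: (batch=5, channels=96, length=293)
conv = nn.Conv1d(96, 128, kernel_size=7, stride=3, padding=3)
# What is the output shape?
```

Input: (5, 96, 293) -> Output: (5, 128, 98)

Answer: (5, 128, 98)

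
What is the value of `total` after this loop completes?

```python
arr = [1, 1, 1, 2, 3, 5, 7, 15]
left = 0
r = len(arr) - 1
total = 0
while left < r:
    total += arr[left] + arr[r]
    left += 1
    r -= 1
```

Sum of pairs from ends
`total` takes the values: 0 → 16 → 24 → 30 → 35

Answer: 35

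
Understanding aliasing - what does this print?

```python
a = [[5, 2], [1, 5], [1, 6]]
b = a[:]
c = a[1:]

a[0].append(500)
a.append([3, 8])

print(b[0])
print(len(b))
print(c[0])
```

Key concept: slice with nested mutation.
Step by step:
`a = [[5, 2], [1, 5], [1, 6]]` → a = [[5, 2], [1, 5], [1, 6]]
`b = a[:]` → b = [[5, 2], [1, 5], [1, 6]]
`c = a[1:]` → c = [[1, 5], [1, 6]]
`a[0].append(500)` → a = [[5, 2, 500], [1, 5], [1, 6]]; b = [[5, 2, 500], [1, 5], [1, 6]]
`a.append([3, 8])` → a = [[5, 2, 500], [1, 5], [1, 6], [3, 8]]
`print(b[0])` → prints [5, 2, 500]
`print(len(b))` → prints 3
`print(c[0])` → prints [1, 5]

Answer:
[5, 2, 500]
3
[1, 5]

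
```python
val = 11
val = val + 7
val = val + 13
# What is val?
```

Trace:
`val = 11` → val = 11
`val = val + 7` → val = 18
`val = val + 13` → val = 31
So val = 31

Answer: 31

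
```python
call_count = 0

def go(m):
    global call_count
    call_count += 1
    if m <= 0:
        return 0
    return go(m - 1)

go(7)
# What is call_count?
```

Linear recursion stepping by 1: 8 calls from m=7 down to ≤0.

Answer: 8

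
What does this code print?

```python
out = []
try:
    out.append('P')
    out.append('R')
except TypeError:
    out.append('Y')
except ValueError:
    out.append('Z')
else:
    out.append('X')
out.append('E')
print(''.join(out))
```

Execution trace: 'P' (try body) → 'R' (try body, no exception) → 'X' (else) → 'E' (after the try/except). Output: PRXE

Answer: PRXE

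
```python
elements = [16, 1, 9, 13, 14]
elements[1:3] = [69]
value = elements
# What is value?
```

Trace:
`elements = [16, 1, 9, 13, 14]` → elements = [16, 1, 9, 13, 14]
`elements[1:3] = [69]` → elements = [16, 69, 13, 14]
`value = elements` → value = [16, 69, 13, 14]
So value = [16, 69, 13, 14]

Answer: [16, 69, 13, 14]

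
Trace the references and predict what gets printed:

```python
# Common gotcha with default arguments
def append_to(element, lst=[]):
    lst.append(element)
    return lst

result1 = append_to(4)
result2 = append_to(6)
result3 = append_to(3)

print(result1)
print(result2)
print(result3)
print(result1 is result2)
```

Key concept: mutable default argument gotcha.
Step by step:
`result1 = append_to(4)` → result1 = [4]
`result2 = append_to(6)` → result1 = [4, 6] (same object as result2); result2 = [4, 6] (same object as result1)
`result3 = append_to(3)` → result1 = [4, 6, 3] (same object as result2, result3); result2 = [4, 6, 3] (same object as result1, result3); result3 = [4, 6, 3] (same object as result1, result2)
`print(result1)` → prints [4, 6, 3]
`print(result2)` → prints [4, 6, 3]
`print(result3)` → prints [4, 6, 3]
`print(result1 is result2)` → prints True

Answer:
[4, 6, 3]
[4, 6, 3]
[4, 6, 3]
True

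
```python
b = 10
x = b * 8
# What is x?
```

Trace:
`b = 10` → b = 10
`x = b * 8` → x = 80
So x = 80

Answer: 80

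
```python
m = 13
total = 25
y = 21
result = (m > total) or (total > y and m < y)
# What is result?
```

Trace:
`m = 13` → m = 13
`total = 25` → total = 25
`y = 21` → y = 21
`result = (m > total) or (total > y and m < y)` → result = True
So result = True

Answer: True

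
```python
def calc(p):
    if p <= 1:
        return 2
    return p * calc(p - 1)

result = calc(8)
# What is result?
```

calc(8) = 8 * 7 * 6 * 5 * 4 * 3 * 2 * 2 = 80640

Answer: 80640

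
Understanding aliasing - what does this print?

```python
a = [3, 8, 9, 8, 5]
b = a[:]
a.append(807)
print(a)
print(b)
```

Key concept: slice [:] creates copy.
Step by step:
`a = [3, 8, 9, 8, 5]` → a = [3, 8, 9, 8, 5]
`b = a[:]` → b = [3, 8, 9, 8, 5]
`a.append(807)` → a = [3, 8, 9, 8, 5, 807]
`print(a)` → prints [3, 8, 9, 8, 5, 807]
`print(b)` → prints [3, 8, 9, 8, 5]

Answer:
[3, 8, 9, 8, 5, 807]
[3, 8, 9, 8, 5]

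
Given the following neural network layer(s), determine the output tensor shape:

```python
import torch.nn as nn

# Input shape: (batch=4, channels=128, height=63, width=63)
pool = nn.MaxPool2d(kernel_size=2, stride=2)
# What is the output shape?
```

Input: (4, 128, 63, 63) -> Output: (4, 128, 31, 31)

Answer: (4, 128, 31, 31)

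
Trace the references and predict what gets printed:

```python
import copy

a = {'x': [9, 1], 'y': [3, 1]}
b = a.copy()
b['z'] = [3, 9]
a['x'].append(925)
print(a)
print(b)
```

Key concept: shallow copy of dict with mutable values.
Step by step:
`a = {'x': [9, 1], 'y': [3, 1]}` → a = {'x': [9, 1], 'y': [3, 1]}
`b = a.copy()` → b = {'x': [9, 1], 'y': [3, 1]}
`b['z'] = [3, 9]` → b = {'x': [9, 1], 'y': [3, 1], 'z': [3, 9]}
`a['x'].append(925)` → a = {'x': [9, 1, 925], 'y': [3, 1]}; b = {'x': [9, 1, 925], 'y': [3, 1], 'z': [3, 9]}
`print(a)` → prints {'x': [9, 1, 925], 'y': [3, 1]}
`print(b)` → prints {'x': [9, 1, 925], 'y': [3, 1], 'z': [3, 9]}

Answer:
{'x': [9, 1, 925], 'y': [3, 1]}
{'x': [9, 1, 925], 'y': [3, 1], 'z': [3, 9]}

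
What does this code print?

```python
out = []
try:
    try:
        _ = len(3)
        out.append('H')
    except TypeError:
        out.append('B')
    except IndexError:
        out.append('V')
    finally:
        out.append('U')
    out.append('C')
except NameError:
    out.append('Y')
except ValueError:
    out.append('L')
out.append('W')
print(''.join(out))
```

Execution trace: 'B' (inner except TypeError) → 'U' (inner finally) → 'C' (try body, no exception) → 'W' (after the try/except). Output: BUCW

Answer: BUCW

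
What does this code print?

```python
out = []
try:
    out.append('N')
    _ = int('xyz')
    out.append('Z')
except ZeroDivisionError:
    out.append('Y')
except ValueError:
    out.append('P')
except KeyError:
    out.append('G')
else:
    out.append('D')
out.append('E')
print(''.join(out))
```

Execution trace: 'N' (try body) → 'P' (except ValueError) → 'E' (after the try/except). Output: NPE

Answer: NPE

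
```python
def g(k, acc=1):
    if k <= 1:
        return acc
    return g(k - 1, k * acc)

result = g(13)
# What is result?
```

Accumulator trace (n, acc): (13, 1) -> (12, 13) -> (11, 156) -> (10, 1716) -> (9, 17160) -> (8, 154440) -> (7, 1235520) -> (6, 8648640) -> (5, 51891840) -> (4, 259459200) -> (3, 1037836800) -> (2, 3113510400) -> (1, 6227020800) -> return 6227020800

Answer: 6227020800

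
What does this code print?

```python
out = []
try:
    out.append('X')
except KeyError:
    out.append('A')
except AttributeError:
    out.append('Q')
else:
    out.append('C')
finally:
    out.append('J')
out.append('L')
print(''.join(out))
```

Execution trace: 'X' (try body, no exception) → 'C' (else) → 'J' (finally) → 'L' (after the try/except). Output: XCJL

Answer: XCJL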